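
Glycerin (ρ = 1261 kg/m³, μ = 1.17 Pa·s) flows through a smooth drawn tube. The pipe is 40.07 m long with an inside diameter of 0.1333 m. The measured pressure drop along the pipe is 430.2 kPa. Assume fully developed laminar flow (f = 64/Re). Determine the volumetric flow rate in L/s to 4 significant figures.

Q ≈ 71.11 L/s

For laminar flow, f = 64/Re with Re = ρVD/μ, so Darcy-Weisbach reduces to ΔP = 32μLV/D². Solving for V: V = ΔP·D²/(32μL) = 4.302e+05·(0.1333)²/(32·1.17·40.07) = 5.095 m/s.
Check: Re = ρVD/μ = 1261·5.095·0.1333/1.17 = 732 < 2300, so the laminar assumption holds.
Q = V·A = 5.095·(π/4·0.1333²) = 0.07111 m³/s = 71.11 L/s.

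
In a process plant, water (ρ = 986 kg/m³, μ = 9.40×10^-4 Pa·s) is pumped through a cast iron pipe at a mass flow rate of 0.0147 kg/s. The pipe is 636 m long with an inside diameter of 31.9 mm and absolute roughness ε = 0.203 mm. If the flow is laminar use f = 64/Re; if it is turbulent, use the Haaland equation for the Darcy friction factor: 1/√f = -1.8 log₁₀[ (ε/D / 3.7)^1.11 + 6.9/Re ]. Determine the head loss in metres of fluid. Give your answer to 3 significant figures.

A = πD²/4 = π(0.0319)²/4 = 0.0007992 m²; mean velocity V = ṁ/(ρA) = 0.0147/(986 · 0.0007992) = 0.01865 m/s.
Reynolds number Re = ρVD/μ = 986 · 0.01865 · 0.0319 / 0.00094 = 624.2.
Re < 2300 → laminar flow, so f = 64/Re = 64/624.2 = 0.1025 (the turbulent correlation is not needed).
Darcy-Weisbach: ΔP = f(L/D)(ρV²/2) = 0.1025·(636/0.0319)·(986·0.01865²/2) = 0.1025·1.994e+04·0.1715 = 350.7 Pa.
Head loss h_f = ΔP/(ρg) = 350.7/(986·9.81) = 0.0363 m.

h_f ≈ 0.0363 m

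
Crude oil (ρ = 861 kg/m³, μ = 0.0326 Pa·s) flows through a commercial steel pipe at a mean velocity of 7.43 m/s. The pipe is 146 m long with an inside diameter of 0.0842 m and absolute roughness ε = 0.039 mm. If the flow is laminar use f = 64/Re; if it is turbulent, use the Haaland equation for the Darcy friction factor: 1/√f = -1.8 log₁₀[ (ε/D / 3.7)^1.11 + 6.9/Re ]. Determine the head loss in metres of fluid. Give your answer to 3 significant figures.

Reynolds number Re = ρVD/μ = 861 · 7.43 · 0.0842 / 0.0326 = 1.652e+04.
Re > 4000 → turbulent. Relative roughness ε/D = 3.9e-05/0.0842 = 0.000463. Haaland: 1/√f = -1.8 log₁₀[(0.000463/3.7)^1.11 + 6.9/1.652e+04] = -1.8 log₁₀[4.66e-05 + 0.000418] = 6, so f = 0.02778.
Darcy-Weisbach: ΔP = f(L/D)(ρV²/2) = 0.02778·(146/0.0842)·(861·7.43²/2) = 0.02778·1734·2.377e+04 = 1.145e+06 Pa.
Head loss h_f = ΔP/(ρg) = 1.145e+06/(861·9.81) = 136 m.

h_f ≈ 136 m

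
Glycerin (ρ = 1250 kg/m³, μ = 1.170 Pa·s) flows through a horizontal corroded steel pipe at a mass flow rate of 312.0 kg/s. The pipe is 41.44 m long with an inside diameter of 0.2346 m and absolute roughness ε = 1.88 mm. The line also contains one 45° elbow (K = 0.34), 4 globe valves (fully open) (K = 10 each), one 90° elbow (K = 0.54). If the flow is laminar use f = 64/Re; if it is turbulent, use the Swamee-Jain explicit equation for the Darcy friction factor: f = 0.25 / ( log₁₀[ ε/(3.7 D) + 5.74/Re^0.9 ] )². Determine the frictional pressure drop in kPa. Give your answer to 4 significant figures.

ΔP ≈ 1015 kPa

A = πD²/4 = π(0.2346)²/4 = 0.04323 m²; mean velocity V = ṁ/(ρA) = 312/(1250 · 0.04323) = 5.774 m/s.
Reynolds number Re = ρVD/μ = 1250 · 5.774 · 0.2346 / 1.17 = 1447.
Re < 2300 → laminar flow, so f = 64/Re = 64/1447 = 0.04422 (the turbulent correlation is not needed).
Total minor-loss coefficient ΣK = 1·0.34 + 4·10 + 1·0.54 = 40.9.
ΔP = [f·L/D + ΣK]·(ρV²/2) = [0.04422·41.44/0.2346 + 40.9]·(1250·5.774²/2) = [7.811 + 40.9]·2.084e+04 = 1.015e+06 Pa.
ΔP = 1.015e+06 Pa = 1015 kPa.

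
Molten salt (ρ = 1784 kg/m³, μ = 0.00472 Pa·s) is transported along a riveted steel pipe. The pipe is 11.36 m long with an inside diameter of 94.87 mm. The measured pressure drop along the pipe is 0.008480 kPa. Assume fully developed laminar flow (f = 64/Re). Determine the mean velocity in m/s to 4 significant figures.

For laminar flow, f = 64/Re with Re = ρVD/μ, so Darcy-Weisbach reduces to ΔP = 32μLV/D². Solving for V: V = ΔP·D²/(32μL) = 8.48·(0.09487)²/(32·0.00472·11.36) = 0.04448 m/s.
Check: Re = ρVD/μ = 1784·0.04448·0.09487/0.00472 = 1595 < 2300, so the laminar assumption holds.

V ≈ 0.04448 m/s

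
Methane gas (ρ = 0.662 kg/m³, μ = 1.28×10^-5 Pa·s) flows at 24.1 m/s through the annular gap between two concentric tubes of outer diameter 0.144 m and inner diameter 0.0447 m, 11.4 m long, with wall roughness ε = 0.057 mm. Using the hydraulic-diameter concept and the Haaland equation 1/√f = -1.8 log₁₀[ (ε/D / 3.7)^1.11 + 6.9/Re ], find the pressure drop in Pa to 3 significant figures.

ΔP ≈ 439 Pa

Hydraulic diameter D_h = 4A/P = D_o - D_i = 0.144 - 0.0447 = 0.0993 m.
Re = ρVD_h/μ = 0.662·24.1·0.0993/1.28e-05 = 1.238e+05.
ε/D_h = 5.7e-05/0.0993 = 0.000574; Haaland gives 1/√f = -1.8 log₁₀[5.91e-05+5.57e-05] = 7.092, so f = 0.01988.
ΔP = f(L/D_h)(ρV²/2) = 0.01988·11.4/0.0993·192.2 = 438.9 Pa.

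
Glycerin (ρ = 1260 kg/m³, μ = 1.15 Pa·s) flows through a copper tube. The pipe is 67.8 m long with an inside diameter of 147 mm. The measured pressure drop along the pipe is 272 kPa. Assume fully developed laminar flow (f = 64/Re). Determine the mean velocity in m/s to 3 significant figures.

For laminar flow, f = 64/Re with Re = ρVD/μ, so Darcy-Weisbach reduces to ΔP = 32μLV/D². Solving for V: V = ΔP·D²/(32μL) = 2.72e+05·(0.147)²/(32·1.15·67.8) = 2.356 m/s.
Check: Re = ρVD/μ = 1260·2.356·0.147/1.15 = 379.4 < 2300, so the laminar assumption holds.

V ≈ 2.36 m/s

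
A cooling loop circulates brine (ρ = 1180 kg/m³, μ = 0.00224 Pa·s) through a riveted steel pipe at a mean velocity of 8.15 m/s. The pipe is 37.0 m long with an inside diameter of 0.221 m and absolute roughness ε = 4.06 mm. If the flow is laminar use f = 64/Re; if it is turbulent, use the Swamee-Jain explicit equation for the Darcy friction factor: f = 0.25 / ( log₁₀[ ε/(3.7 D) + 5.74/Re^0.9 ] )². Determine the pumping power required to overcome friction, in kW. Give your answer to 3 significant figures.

Reynolds number Re = ρVD/μ = 1180 · 8.15 · 0.221 / 0.00224 = 9.488e+05.
Re > 4000 → turbulent. Relative roughness ε/D = 0.00406/0.221 = 0.0184. Swamee-Jain: f = 0.25/(log₁₀[0.0184/3.7 + 5.74/9.488e+05^0.9])² = 0.25/(log₁₀[0.00497 + 2.4e-05])² = 0.25/(-2.302)² = 0.04718.
Darcy-Weisbach: ΔP = f(L/D)(ρV²/2) = 0.04718·(37/0.221)·(1180·8.15²/2) = 0.04718·167.4·3.919e+04 = 3.095e+05 Pa.
Q = V·A = 8.15·0.03836 = 0.3126 m³/s.
Pumping power P = QΔP = 0.3126·3.095e+05 = 96770 W = 96.8 kW.

P ≈ 96.8 kW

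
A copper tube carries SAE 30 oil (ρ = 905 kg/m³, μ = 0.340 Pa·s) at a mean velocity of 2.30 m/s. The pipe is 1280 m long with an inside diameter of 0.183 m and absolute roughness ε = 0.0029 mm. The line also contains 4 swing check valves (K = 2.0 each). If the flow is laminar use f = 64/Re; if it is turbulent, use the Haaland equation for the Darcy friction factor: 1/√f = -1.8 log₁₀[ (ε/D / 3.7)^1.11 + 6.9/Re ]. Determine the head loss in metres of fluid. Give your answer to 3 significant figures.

Reynolds number Re = ρVD/μ = 905 · 2.3 · 0.183 / 0.34 = 1120.
Re < 2300 → laminar flow, so f = 64/Re = 64/1120 = 0.05713 (the turbulent correlation is not needed).
Total minor-loss coefficient ΣK = 4·2 = 8.
ΔP = [f·L/D + ΣK]·(ρV²/2) = [0.05713·1280/0.183 + 8]·(905·2.3²/2) = [399.6 + 8]·2394 = 9.756e+05 Pa.
Head loss h_f = ΔP/(ρg) = 9.756e+05/(905·9.81) = 110 m.

h_f ≈ 110 m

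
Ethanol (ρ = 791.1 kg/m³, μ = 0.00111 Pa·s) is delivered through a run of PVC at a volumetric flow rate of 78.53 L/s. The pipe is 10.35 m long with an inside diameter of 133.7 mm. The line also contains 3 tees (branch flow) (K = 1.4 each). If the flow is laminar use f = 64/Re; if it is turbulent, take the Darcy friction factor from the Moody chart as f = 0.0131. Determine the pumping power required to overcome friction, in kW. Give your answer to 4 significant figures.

P ≈ 5.067 kW

Q = 78.53 L/s = 78.53/1000 = 0.07853 m³/s.
Cross-sectional area A = πD²/4 = π(0.1337)²/4 = 0.01404 m²; mean velocity V = Q/A = 0.07853/0.01404 = 5.593 m/s.
Reynolds number Re = ρVD/μ = 791.1 · 5.593 · 0.1337 / 0.00111 = 5.33e+05.
Re > 4000 → turbulent; use the Moody-chart value f = 0.0131.
Total minor-loss coefficient ΣK = 3·1.4 = 4.2.
ΔP = [f·L/D + ΣK]·(ρV²/2) = [0.0131·10.35/0.1337 + 4.2]·(791.1·5.593²/2) = [1.014 + 4.2]·1.238e+04 = 6.453e+04 Pa.
Pumping power P = QΔP = 0.07853·6.453e+04 = 5067.4 W = 5.067 kW.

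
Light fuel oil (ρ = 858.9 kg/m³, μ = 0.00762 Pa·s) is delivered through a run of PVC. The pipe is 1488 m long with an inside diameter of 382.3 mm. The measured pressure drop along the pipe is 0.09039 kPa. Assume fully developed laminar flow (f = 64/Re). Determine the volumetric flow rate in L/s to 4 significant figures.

Q ≈ 4.179 L/s

For laminar flow, f = 64/Re with Re = ρVD/μ, so Darcy-Weisbach reduces to ΔP = 32μLV/D². Solving for V: V = ΔP·D²/(32μL) = 90.39·(0.3823)²/(32·0.00762·1488) = 0.03641 m/s.
Check: Re = ρVD/μ = 858.9·0.03641·0.3823/0.00762 = 1569 < 2300, so the laminar assumption holds.
Q = V·A = 0.03641·(π/4·0.3823²) = 0.004179 m³/s = 4.179 L/s.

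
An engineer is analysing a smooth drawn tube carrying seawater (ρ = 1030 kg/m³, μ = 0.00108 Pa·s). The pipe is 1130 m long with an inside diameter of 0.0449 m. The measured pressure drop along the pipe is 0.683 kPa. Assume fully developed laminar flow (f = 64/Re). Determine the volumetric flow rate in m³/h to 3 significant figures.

For laminar flow, f = 64/Re with Re = ρVD/μ, so Darcy-Weisbach reduces to ΔP = 32μLV/D². Solving for V: V = ΔP·D²/(32μL) = 683·(0.0449)²/(32·0.00108·1130) = 0.03526 m/s.
Check: Re = ρVD/μ = 1030·0.03526·0.0449/0.00108 = 1510 < 2300, so the laminar assumption holds.
Q = V·A = 0.03526·(π/4·0.0449²) = 5.583e-05 m³/s = 0.201 m³/h.

Q ≈ 0.201 m³/h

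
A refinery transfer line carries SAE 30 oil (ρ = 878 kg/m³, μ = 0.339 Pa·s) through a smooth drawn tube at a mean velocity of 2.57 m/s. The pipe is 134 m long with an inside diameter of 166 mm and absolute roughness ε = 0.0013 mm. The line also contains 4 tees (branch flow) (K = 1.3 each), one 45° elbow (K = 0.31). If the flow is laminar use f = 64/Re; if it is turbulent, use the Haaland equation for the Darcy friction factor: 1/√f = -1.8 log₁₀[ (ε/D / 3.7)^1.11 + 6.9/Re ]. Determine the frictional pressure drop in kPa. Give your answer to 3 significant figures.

ΔP ≈ 152 kPa

Reynolds number Re = ρVD/μ = 878 · 2.57 · 0.166 / 0.339 = 1105.
Re < 2300 → laminar flow, so f = 64/Re = 64/1105 = 0.05792 (the turbulent correlation is not needed).
Total minor-loss coefficient ΣK = 4·1.3 + 1·0.31 = 5.51.
ΔP = [f·L/D + ΣK]·(ρV²/2) = [0.05792·134/0.166 + 5.51]·(878·2.57²/2) = [46.76 + 5.51]·2900 = 1.515e+05 Pa.
ΔP = 1.515e+05 Pa = 152 kPa.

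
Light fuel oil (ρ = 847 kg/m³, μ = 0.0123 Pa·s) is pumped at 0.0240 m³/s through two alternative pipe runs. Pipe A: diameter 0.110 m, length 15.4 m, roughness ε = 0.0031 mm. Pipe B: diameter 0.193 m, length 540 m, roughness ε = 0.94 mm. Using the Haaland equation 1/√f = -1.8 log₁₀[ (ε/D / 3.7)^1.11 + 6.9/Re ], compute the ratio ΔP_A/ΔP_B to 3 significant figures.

Pipe A: V = Q/A = 0.024/0.009503 = 2.525 m/s; Re = 1.913e+04; ε/D = 2.82e-05; Haaland → f = 0.02608; ΔP_A = f(L/D)(ρV²/2) = 9861 Pa.
Pipe B: V = Q/A = 0.024/0.02926 = 0.8204 m/s; Re = 1.09e+04; ε/D = 0.00487; Haaland → f = 0.03677; ΔP_B = f(L/D)(ρV²/2) = 2.933e+04 Pa.
ΔP_A/ΔP_B = 9861/2.933e+04 = 0.336.

ΔP_A/ΔP_B ≈ 0.336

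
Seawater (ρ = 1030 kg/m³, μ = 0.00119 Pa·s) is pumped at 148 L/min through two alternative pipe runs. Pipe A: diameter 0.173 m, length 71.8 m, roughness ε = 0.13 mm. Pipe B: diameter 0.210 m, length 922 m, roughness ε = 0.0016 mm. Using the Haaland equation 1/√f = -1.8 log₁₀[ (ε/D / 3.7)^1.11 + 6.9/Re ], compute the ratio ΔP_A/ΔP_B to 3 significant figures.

Pipe A: V = Q/A = 0.002467/0.02351 = 0.1049 m/s; Re = 1.571e+04; ε/D = 0.000751; Haaland → f = 0.0286; ΔP_A = f(L/D)(ρV²/2) = 67.32 Pa.
Pipe B: V = Q/A = 0.002467/0.03464 = 0.07122 m/s; Re = 1.294e+04; ε/D = 7.62e-06; Haaland → f = 0.02881; ΔP_B = f(L/D)(ρV²/2) = 330.4 Pa.
ΔP_A/ΔP_B = 67.32/330.4 = 0.204.

ΔP_A/ΔP_B ≈ 0.204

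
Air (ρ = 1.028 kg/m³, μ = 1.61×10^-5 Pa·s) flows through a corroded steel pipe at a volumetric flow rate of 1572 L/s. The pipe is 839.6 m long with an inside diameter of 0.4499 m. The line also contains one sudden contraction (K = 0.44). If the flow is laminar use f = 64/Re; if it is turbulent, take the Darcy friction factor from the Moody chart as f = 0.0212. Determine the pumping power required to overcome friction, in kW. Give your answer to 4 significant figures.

P ≈ 3.161 kW

Q = 1572 L/s = 1572/1000 = 1.572 m³/s.
Cross-sectional area A = πD²/4 = π(0.4499)²/4 = 0.159 m²; mean velocity V = Q/A = 1.572/0.159 = 9.889 m/s.
Reynolds number Re = ρVD/μ = 1.028 · 9.889 · 0.4499 / 1.61e-05 = 2.841e+05.
Re > 4000 → turbulent; use the Moody-chart value f = 0.0212.
Total minor-loss coefficient ΣK = 1·0.44 = 0.44.
ΔP = [f·L/D + ΣK]·(ρV²/2) = [0.0212·839.6/0.4499 + 0.44]·(1.028·9.889²/2) = [39.56 + 0.44]·50.26 = 2011 Pa.
Pumping power P = QΔP = 1.572·2011 = 3160.6 W = 3.161 kW.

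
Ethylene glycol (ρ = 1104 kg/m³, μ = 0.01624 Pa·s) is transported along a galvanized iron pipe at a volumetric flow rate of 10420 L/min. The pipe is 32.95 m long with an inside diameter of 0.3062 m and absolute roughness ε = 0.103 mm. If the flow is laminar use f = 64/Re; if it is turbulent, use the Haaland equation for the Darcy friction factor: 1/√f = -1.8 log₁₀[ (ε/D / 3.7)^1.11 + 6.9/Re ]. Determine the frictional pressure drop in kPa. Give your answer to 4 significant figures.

Q = 10420 L/min = 10420/60000 = 0.1737 m³/s.
Cross-sectional area A = πD²/4 = π(0.3062)²/4 = 0.07364 m²; mean velocity V = Q/A = 0.1737/0.07364 = 2.358 m/s.
Reynolds number Re = ρVD/μ = 1104 · 2.358 · 0.3062 / 0.0162 = 4.909e+04.
Re > 4000 → turbulent. Relative roughness ε/D = 0.000103/0.3062 = 0.000336. Haaland: 1/√f = -1.8 log₁₀[(0.000336/3.7)^1.11 + 6.9/4.909e+04] = -1.8 log₁₀[3.27e-05 + 0.000141] = 6.771, so f = 0.02181.
Darcy-Weisbach: ΔP = f(L/D)(ρV²/2) = 0.02181·(32.95/0.3062)·(1104·2.358²/2) = 0.02181·107.6·3070 = 7207 Pa.
ΔP = 7207 Pa = 7.207 kPa.

ΔP ≈ 7.207 kPa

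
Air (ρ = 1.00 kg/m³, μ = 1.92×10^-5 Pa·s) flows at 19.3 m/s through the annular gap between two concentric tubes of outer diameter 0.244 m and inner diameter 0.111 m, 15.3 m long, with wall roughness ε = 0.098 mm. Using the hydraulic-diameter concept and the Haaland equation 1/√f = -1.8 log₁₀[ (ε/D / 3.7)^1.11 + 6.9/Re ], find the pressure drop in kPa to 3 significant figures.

ΔP ≈ 0.438 kPa

Hydraulic diameter D_h = 4A/P = D_o - D_i = 0.244 - 0.111 = 0.133 m.
Re = ρVD_h/μ = 1·19.3·0.133/1.92e-05 = 1.337e+05.
ε/D_h = 9.8e-05/0.133 = 0.000737; Haaland gives 1/√f = -1.8 log₁₀[7.8e-05+5.16e-05] = 6.997, so f = 0.02042.
ΔP = f(L/D_h)(ρV²/2) = 0.02042·15.3/0.133·186.2 = 437.6 Pa.
ΔP = 0.438 kPa.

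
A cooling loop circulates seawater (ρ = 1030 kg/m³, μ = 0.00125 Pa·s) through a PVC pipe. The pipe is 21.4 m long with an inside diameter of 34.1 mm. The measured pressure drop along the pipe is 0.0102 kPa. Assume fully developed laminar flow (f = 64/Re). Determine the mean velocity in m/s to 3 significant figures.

V ≈ 0.0139 m/s

For laminar flow, f = 64/Re with Re = ρVD/μ, so Darcy-Weisbach reduces to ΔP = 32μLV/D². Solving for V: V = ΔP·D²/(32μL) = 10.2·(0.0341)²/(32·0.00125·21.4) = 0.01386 m/s.
Check: Re = ρVD/μ = 1030·0.01386·0.0341/0.00125 = 389.3 < 2300, so the laminar assumption holds.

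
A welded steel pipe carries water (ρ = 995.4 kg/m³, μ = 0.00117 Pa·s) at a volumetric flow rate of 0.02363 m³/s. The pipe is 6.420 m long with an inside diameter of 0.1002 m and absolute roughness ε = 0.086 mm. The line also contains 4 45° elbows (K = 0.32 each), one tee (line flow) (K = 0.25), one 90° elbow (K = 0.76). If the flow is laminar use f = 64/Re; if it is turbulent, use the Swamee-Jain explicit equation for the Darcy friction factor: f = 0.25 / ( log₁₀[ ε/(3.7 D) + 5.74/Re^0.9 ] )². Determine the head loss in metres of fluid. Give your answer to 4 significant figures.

Cross-sectional area A = πD²/4 = π(0.1002)²/4 = 0.007885 m²; mean velocity V = Q/A = 0.02363/0.007885 = 2.997 m/s.
Reynolds number Re = ρVD/μ = 995.4 · 2.997 · 0.1002 / 0.00117 = 2.555e+05.
Re > 4000 → turbulent. Relative roughness ε/D = 8.6e-05/0.1002 = 0.000858. Swamee-Jain: f = 0.25/(log₁₀[0.000858/3.7 + 5.74/2.555e+05^0.9])² = 0.25/(log₁₀[0.000232 + 7.8e-05])² = 0.25/(-3.509)² = 0.02031.
Total minor-loss coefficient ΣK = 4·0.32 + 1·0.25 + 1·0.76 = 2.29.
ΔP = [f·L/D + ΣK]·(ρV²/2) = [0.02031·6.42/0.1002 + 2.29]·(995.4·2.997²/2) = [1.301 + 2.29]·4469 = 1.605e+04 Pa.
Head loss h_f = ΔP/(ρg) = 1.605e+04/(995.4·9.81) = 1.644 m.

h_f ≈ 1.644 m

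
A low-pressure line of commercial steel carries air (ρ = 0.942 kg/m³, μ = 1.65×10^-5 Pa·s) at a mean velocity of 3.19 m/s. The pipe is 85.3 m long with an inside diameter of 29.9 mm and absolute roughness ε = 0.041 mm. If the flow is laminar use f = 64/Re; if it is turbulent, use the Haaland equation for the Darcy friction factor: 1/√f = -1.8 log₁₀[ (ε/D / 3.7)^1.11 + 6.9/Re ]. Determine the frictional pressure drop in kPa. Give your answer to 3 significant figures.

Reynolds number Re = ρVD/μ = 0.942 · 3.19 · 0.0299 / 1.65e-05 = 5445.
Re > 4000 → turbulent. Relative roughness ε/D = 4.1e-05/0.0299 = 0.00137. Haaland: 1/√f = -1.8 log₁₀[(0.00137/3.7)^1.11 + 6.9/5445] = -1.8 log₁₀[0.000155 + 0.00127] = 5.124, so f = 0.03808.
Darcy-Weisbach: ΔP = f(L/D)(ρV²/2) = 0.03808·(85.3/0.0299)·(0.942·3.19²/2) = 0.03808·2853·4.793 = 520.7 Pa.
ΔP = 520.7 Pa = 0.521 kPa.

ΔP ≈ 0.521 kPa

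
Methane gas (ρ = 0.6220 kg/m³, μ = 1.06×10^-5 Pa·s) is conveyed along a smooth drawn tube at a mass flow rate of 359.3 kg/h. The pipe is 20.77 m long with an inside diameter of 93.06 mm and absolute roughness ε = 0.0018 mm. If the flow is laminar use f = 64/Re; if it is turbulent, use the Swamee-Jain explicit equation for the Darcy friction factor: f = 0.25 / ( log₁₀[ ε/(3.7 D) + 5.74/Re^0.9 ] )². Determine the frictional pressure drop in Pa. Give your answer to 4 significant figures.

ΔP ≈ 660.2 Pa

ṁ = 359.3 kg/h = 359.3/3600 = 0.09981 kg/s.
A = πD²/4 = π(0.09306)²/4 = 0.006802 m²; mean velocity V = ṁ/(ρA) = 0.09981/(0.622 · 0.006802) = 23.59 m/s.
Reynolds number Re = ρVD/μ = 0.622 · 23.59 · 0.09306 / 1.06e-05 = 1.288e+05.
Re > 4000 → turbulent. Relative roughness ε/D = 1.8e-06/0.09306 = 1.93e-05. Swamee-Jain: f = 0.25/(log₁₀[1.93e-05/3.7 + 5.74/1.288e+05^0.9])² = 0.25/(log₁₀[5.23e-06 + 0.000145])² = 0.25/(-3.825)² = 0.01709.
Darcy-Weisbach: ΔP = f(L/D)(ρV²/2) = 0.01709·(20.77/0.09306)·(0.622·23.59²/2) = 0.01709·223.2·173.1 = 660.2 Pa.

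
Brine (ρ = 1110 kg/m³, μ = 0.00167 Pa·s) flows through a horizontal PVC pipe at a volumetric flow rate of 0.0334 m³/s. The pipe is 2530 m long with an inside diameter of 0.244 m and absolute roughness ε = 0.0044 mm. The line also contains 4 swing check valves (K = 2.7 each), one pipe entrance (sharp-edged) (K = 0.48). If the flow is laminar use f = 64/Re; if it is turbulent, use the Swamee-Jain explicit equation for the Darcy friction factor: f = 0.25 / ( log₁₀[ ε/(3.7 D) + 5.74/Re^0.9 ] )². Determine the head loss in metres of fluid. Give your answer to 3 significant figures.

Cross-sectional area A = πD²/4 = π(0.244)²/4 = 0.04676 m²; mean velocity V = Q/A = 0.0334/0.04676 = 0.7143 m/s.
Reynolds number Re = ρVD/μ = 1110 · 0.7143 · 0.244 / 0.00167 = 1.158e+05.
Re > 4000 → turbulent. Relative roughness ε/D = 4.4e-06/0.244 = 1.8e-05. Swamee-Jain: f = 0.25/(log₁₀[1.8e-05/3.7 + 5.74/1.158e+05^0.9])² = 0.25/(log₁₀[4.87e-06 + 0.000159])² = 0.25/(-3.785)² = 0.01745.
Total minor-loss coefficient ΣK = 4·2.7 + 1·0.48 = 11.3.
ΔP = [f·L/D + ΣK]·(ρV²/2) = [0.01745·2530/0.244 + 11.3]·(1110·0.7143²/2) = [180.9 + 11.3]·283.2 = 5.442e+04 Pa.
Head loss h_f = ΔP/(ρg) = 5.442e+04/(1110·9.81) = 5.00 m.

h_f ≈ 5.00 m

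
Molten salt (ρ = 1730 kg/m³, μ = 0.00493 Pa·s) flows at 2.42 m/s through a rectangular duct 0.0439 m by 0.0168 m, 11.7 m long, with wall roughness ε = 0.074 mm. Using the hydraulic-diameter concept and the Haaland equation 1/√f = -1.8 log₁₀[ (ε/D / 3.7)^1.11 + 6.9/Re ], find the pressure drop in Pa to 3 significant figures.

Hydraulic diameter D_h = 4A/P = 4·(0.0439·0.0168)/(2·(0.0439+0.0168)) = 0.00295/0.1214 = 0.0243 m.
Re = ρVD_h/μ = 1730·2.42·0.0243/0.00493 = 2.064e+04.
ε/D_h = 7.4e-05/0.0243 = 0.00305; Haaland gives 1/√f = -1.8 log₁₀[0.000377+0.000334] = 5.666, so f = 0.03114.
ΔP = f(L/D_h)(ρV²/2) = 0.03114·11.7/0.0243·5066 = 7.596e+04 Pa.

ΔP ≈ 76000 Pa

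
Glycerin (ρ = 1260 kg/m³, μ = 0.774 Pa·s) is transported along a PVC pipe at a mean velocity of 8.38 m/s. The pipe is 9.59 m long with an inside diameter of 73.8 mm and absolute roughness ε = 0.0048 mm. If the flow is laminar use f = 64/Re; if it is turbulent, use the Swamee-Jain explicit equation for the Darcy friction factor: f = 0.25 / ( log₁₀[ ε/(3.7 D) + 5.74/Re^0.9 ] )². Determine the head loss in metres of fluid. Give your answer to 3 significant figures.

h_f ≈ 29.6 m

Reynolds number Re = ρVD/μ = 1260 · 8.38 · 0.0738 / 0.774 = 1007.
Re < 2300 → laminar flow, so f = 64/Re = 64/1007 = 0.06357 (the turbulent correlation is not needed).
Darcy-Weisbach: ΔP = f(L/D)(ρV²/2) = 0.06357·(9.59/0.0738)·(1260·8.38²/2) = 0.06357·129.9·4.424e+04 = 3.655e+05 Pa.
Head loss h_f = ΔP/(ρg) = 3.655e+05/(1260·9.81) = 29.6 m.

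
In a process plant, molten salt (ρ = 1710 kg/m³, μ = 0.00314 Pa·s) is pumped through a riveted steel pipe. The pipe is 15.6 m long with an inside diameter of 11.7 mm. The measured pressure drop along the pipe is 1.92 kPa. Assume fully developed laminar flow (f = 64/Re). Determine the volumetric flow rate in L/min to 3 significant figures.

For laminar flow, f = 64/Re with Re = ρVD/μ, so Darcy-Weisbach reduces to ΔP = 32μLV/D². Solving for V: V = ΔP·D²/(32μL) = 1920·(0.0117)²/(32·0.00314·15.6) = 0.1677 m/s.
Check: Re = ρVD/μ = 1710·0.1677·0.0117/0.00314 = 1068 < 2300, so the laminar assumption holds.
Q = V·A = 0.1677·(π/4·0.0117²) = 1.803e-05 m³/s = 1.08 L/min.

Q ≈ 1.08 L/min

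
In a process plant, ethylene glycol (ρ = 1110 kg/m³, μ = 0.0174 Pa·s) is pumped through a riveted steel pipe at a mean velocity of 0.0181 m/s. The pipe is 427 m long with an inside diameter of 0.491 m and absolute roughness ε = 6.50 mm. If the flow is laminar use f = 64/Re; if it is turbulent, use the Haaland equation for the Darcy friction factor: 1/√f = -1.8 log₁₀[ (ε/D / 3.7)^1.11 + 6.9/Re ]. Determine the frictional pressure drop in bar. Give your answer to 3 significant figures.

Reynolds number Re = ρVD/μ = 1110 · 0.0181 · 0.491 / 0.0174 = 566.9.
Re < 2300 → laminar flow, so f = 64/Re = 64/566.9 = 0.1129 (the turbulent correlation is not needed).
Darcy-Weisbach: ΔP = f(L/D)(ρV²/2) = 0.1129·(427/0.491)·(1110·0.0181²/2) = 0.1129·869.7·0.1818 = 17.85 Pa.
ΔP = 17.85 Pa = 1.79×10^-4 bar.

ΔP ≈ 1.79×10^-4 bar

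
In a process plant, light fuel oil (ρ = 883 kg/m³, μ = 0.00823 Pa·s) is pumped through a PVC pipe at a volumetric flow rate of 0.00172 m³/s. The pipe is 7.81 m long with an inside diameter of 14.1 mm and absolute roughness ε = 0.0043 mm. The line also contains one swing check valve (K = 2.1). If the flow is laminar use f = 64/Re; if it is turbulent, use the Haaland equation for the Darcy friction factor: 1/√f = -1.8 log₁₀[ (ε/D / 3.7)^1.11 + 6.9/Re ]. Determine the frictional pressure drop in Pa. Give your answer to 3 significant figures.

Cross-sectional area A = πD²/4 = π(0.0141)²/4 = 0.0001561 m²; mean velocity V = Q/A = 0.00172/0.0001561 = 11.02 m/s.
Reynolds number Re = ρVD/μ = 883 · 11.02 · 0.0141 / 0.00823 = 1.666e+04.
Re > 4000 → turbulent. Relative roughness ε/D = 4.3e-06/0.0141 = 0.000305. Haaland: 1/√f = -1.8 log₁₀[(0.000305/3.7)^1.11 + 6.9/1.666e+04] = -1.8 log₁₀[2.93e-05 + 0.000414] = 6.036, so f = 0.02745.
Total minor-loss coefficient ΣK = 1·2.1 = 2.1.
ΔP = [f·L/D + ΣK]·(ρV²/2) = [0.02745·7.81/0.0141 + 2.1]·(883·11.02²/2) = [15.2 + 2.1]·5.357e+04 = 9.27e+05 Pa.

ΔP ≈ 927000 Pa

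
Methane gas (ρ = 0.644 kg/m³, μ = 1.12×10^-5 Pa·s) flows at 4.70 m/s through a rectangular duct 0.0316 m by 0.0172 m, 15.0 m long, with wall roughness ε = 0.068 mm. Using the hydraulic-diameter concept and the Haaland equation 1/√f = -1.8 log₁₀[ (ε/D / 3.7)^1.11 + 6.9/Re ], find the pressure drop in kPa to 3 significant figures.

ΔP ≈ 0.186 kPa

Hydraulic diameter D_h = 4A/P = 4·(0.0316·0.0172)/(2·(0.0316+0.0172)) = 0.002174/0.0976 = 0.02228 m.
Re = ρVD_h/μ = 0.644·4.7·0.02228/1.12e-05 = 6020.
ε/D_h = 6.8e-05/0.02228 = 0.00305; Haaland gives 1/√f = -1.8 log₁₀[0.000378+0.00115] = 5.071, so f = 0.03889.
ΔP = f(L/D_h)(ρV²/2) = 0.03889·15/0.02228·7.113 = 186.3 Pa.
ΔP = 0.186 kPa.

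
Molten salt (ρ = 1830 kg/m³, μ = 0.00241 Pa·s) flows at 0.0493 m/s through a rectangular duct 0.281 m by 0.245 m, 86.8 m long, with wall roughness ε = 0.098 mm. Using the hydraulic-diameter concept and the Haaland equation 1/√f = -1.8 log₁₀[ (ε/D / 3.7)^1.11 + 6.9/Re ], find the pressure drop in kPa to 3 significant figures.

Hydraulic diameter D_h = 4A/P = 4·(0.281·0.245)/(2·(0.281+0.245)) = 0.2754/1.052 = 0.2618 m.
Re = ρVD_h/μ = 1830·0.0493·0.2618/0.00241 = 9799.
ε/D_h = 9.8e-05/0.2618 = 0.000374; Haaland gives 1/√f = -1.8 log₁₀[3.68e-05+0.000704] = 5.634, so f = 0.0315.
ΔP = f(L/D_h)(ρV²/2) = 0.0315·86.8/0.2618·2.224 = 23.23 Pa.
ΔP = 0.0232 kPa.

ΔP ≈ 0.0232 kPa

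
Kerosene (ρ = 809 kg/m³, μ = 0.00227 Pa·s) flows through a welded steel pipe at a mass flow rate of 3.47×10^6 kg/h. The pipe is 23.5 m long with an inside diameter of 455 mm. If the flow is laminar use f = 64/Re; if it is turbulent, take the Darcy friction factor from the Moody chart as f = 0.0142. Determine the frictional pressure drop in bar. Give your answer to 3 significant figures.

ΔP ≈ 0.159 bar

ṁ = 3.47×10^6 kg/h = 3.47×10^6/3600 = 963.9 kg/s.
A = πD²/4 = π(0.455)²/4 = 0.1626 m²; mean velocity V = ṁ/(ρA) = 963.9/(809 · 0.1626) = 7.328 m/s.
Reynolds number Re = ρVD/μ = 809 · 7.328 · 0.455 / 0.00227 = 1.188e+06.
Re > 4000 → turbulent; use the Moody-chart value f = 0.0142.
Darcy-Weisbach: ΔP = f(L/D)(ρV²/2) = 0.0142·(23.5/0.455)·(809·7.328²/2) = 0.0142·51.65·2.172e+04 = 1.593e+04 Pa.
ΔP = 1.593e+04 Pa = 0.159 bar.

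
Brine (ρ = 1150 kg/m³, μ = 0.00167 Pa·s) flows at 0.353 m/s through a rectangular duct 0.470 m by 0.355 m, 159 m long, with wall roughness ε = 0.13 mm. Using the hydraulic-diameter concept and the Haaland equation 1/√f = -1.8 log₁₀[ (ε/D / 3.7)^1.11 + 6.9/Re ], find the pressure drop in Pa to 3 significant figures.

ΔP ≈ 545 Pa

Hydraulic diameter D_h = 4A/P = 4·(0.47·0.355)/(2·(0.47+0.355)) = 0.6674/1.65 = 0.4045 m.
Re = ρVD_h/μ = 1150·0.353·0.4045/0.00167 = 9.832e+04.
ε/D_h = 0.00013/0.4045 = 0.000321; Haaland gives 1/√f = -1.8 log₁₀[3.11e-05+7.02e-05] = 7.19, so f = 0.01934.
ΔP = f(L/D_h)(ρV²/2) = 0.01934·159/0.4045·71.65 = 544.8 Pa.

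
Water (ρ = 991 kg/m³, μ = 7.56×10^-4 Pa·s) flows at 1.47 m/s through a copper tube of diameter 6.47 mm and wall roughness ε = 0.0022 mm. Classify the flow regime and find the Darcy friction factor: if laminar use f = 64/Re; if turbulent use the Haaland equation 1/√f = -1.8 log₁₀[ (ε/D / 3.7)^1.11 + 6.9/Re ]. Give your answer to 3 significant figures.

Re = ρVD/μ = 991·1.47·0.00647/0.000756 = 1.247e+04.
Re > 4000 → turbulent. ε/D = 2.2e-06/0.00647 = 0.00034; Haaland: 1/√f = -1.8 log₁₀[3.31e-05 + 0.000553] = 5.817, so f = 0.02955.

f ≈ 0.0296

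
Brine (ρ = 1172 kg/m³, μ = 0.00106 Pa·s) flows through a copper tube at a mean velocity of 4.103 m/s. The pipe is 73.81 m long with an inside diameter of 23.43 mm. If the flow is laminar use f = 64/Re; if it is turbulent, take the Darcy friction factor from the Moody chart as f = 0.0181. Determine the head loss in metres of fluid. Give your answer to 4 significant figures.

Reynolds number Re = ρVD/μ = 1172 · 4.103 · 0.02343 / 0.00106 = 1.063e+05.
Re > 4000 → turbulent; use the Moody-chart value f = 0.0181.
Darcy-Weisbach: ΔP = f(L/D)(ρV²/2) = 0.0181·(73.81/0.02343)·(1172·4.103²/2) = 0.0181·3150·9865 = 5.625e+05 Pa.
Head loss h_f = ΔP/(ρg) = 5.625e+05/(1172·9.81) = 48.92 m.

h_f ≈ 48.92 m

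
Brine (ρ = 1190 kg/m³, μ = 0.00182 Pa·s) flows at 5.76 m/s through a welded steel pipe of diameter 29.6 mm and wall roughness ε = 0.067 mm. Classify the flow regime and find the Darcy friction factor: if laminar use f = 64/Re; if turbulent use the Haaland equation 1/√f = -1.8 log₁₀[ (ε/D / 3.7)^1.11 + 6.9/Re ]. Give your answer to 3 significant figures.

Re = ρVD/μ = 1190·5.76·0.0296/0.00182 = 1.115e+05.
Re > 4000 → turbulent. ε/D = 6.7e-05/0.0296 = 0.00226; Haaland: 1/√f = -1.8 log₁₀[0.000271 + 6.19e-05] = 6.26, so f = 0.02552.

f ≈ 0.0255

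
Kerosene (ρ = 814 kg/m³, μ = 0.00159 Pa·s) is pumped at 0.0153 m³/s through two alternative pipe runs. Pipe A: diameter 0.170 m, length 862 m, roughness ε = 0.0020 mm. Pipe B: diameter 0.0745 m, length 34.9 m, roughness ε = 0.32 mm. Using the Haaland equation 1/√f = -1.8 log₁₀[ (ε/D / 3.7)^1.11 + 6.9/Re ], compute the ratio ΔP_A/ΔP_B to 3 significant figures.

ΔP_A/ΔP_B ≈ 0.268

Pipe A: V = Q/A = 0.0153/0.0227 = 0.6741 m/s; Re = 5.867e+04; ε/D = 1.18e-05; Haaland → f = 0.02002; ΔP_A = f(L/D)(ρV²/2) = 1.877e+04 Pa.
Pipe B: V = Q/A = 0.0153/0.004359 = 3.51 m/s; Re = 1.339e+05; ε/D = 0.0043; Haaland → f = 0.02978; ΔP_B = f(L/D)(ρV²/2) = 6.995e+04 Pa.
ΔP_A/ΔP_B = 1.877e+04/6.995e+04 = 0.268.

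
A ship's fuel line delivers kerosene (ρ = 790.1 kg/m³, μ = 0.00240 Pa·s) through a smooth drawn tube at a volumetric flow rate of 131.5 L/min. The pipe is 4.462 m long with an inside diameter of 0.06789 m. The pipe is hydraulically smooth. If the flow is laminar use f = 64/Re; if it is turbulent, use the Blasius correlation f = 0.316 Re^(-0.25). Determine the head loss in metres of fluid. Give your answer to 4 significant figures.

Q = 131.5 L/min = 131.5/60000 = 0.002192 m³/s.
Cross-sectional area A = πD²/4 = π(0.06789)²/4 = 0.00362 m²; mean velocity V = Q/A = 0.002192/0.00362 = 0.6054 m/s.
Reynolds number Re = ρVD/μ = 790.1 · 0.6054 · 0.06789 / 0.0024 = 1.353e+04.
Re > 4000 → turbulent. Smooth-pipe (Blasius): f = 0.316 Re^(-0.25) = 0.316/(1.353e+04)^0.25 = 0.0293.
Darcy-Weisbach: ΔP = f(L/D)(ρV²/2) = 0.0293·(4.462/0.06789)·(790.1·0.6054²/2) = 0.0293·65.72·144.8 = 278.9 Pa.
Head loss h_f = ΔP/(ρg) = 278.9/(790.1·9.81) = 0.03598 m.

h_f ≈ 0.03598 m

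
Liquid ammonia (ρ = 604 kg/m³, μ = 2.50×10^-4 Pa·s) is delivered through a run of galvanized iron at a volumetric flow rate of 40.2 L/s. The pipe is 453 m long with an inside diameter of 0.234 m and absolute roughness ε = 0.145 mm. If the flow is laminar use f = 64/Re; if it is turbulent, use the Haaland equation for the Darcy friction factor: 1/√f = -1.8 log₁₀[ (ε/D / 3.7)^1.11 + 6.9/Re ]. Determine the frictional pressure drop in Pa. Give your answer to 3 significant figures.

Q = 40.2 L/s = 40.2/1000 = 0.0402 m³/s.
Cross-sectional area A = πD²/4 = π(0.234)²/4 = 0.04301 m²; mean velocity V = Q/A = 0.0402/0.04301 = 0.9348 m/s.
Reynolds number Re = ρVD/μ = 604 · 0.9348 · 0.234 / 0.00025 = 5.285e+05.
Re > 4000 → turbulent. Relative roughness ε/D = 0.000145/0.234 = 0.00062. Haaland: 1/√f = -1.8 log₁₀[(0.00062/3.7)^1.11 + 6.9/5.285e+05] = -1.8 log₁₀[6.44e-05 + 1.31e-05] = 7.4, so f = 0.01826.
Darcy-Weisbach: ΔP = f(L/D)(ρV²/2) = 0.01826·(453/0.234)·(604·0.9348²/2) = 0.01826·1936·263.9 = 9329 Pa.

ΔP ≈ 9330 Pa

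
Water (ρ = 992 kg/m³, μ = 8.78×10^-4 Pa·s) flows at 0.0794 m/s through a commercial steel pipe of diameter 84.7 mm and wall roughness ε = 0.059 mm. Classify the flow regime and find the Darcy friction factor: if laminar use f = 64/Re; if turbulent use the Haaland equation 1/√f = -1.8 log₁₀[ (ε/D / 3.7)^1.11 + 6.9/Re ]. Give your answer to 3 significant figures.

f ≈ 0.0341

Re = ρVD/μ = 992·0.0794·0.0847/0.000878 = 7598.
Re > 4000 → turbulent. ε/D = 5.9e-05/0.0847 = 0.000697; Haaland: 1/√f = -1.8 log₁₀[7.33e-05 + 0.000908] = 5.415, so f = 0.03411.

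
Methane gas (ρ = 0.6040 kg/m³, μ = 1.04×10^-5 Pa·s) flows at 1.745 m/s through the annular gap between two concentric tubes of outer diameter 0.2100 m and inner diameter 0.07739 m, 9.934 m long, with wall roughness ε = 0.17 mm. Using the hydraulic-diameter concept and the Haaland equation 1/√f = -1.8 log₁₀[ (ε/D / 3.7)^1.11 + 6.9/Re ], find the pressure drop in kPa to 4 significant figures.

Hydraulic diameter D_h = 4A/P = D_o - D_i = 0.21 - 0.07739 = 0.1326 m.
Re = ρVD_h/μ = 0.604·1.745·0.1326/1.04e-05 = 1.344e+04.
ε/D_h = 0.00017/0.1326 = 0.00128; Haaland gives 1/√f = -1.8 log₁₀[0.000144+0.000513] = 5.728, so f = 0.03048.
ΔP = f(L/D_h)(ρV²/2) = 0.03048·9.934/0.1326·0.9196 = 2.1 Pa.
ΔP = 0.002100 kPa.

ΔP ≈ 0.002100 kPa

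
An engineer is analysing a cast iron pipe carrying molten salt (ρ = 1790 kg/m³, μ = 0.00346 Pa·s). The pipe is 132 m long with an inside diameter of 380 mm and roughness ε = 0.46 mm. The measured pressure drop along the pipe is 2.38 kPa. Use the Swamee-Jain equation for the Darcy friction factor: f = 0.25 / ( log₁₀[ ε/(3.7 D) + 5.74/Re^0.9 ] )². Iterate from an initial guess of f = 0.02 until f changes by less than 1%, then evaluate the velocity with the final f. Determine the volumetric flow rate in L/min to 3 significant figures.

Q ≈ 3940 L/min

Rearranging Darcy-Weisbach: V = √(2·ΔP·D/(f·L·ρ)). With ε/D = 0.00046/0.38 = 0.00121, iterate starting from f = 0.02:
  f = 0.02 → V = √(2·2380·0.38/(0.02·132·1790)) = 0.6187 m/s; Re = ρVD/μ = 1.216e+05; f → 0.02269
  f = 0.02269 → V = 0.5808 m/s; Re = 1.142e+05; f → 0.0228
Converged (Δf/f < 1%). With the final f = 0.0228: V = √(2·2380·0.38/(0.0228·132·1790)) = 0.5795 m/s.
Q = V·A = 0.5795·(π/4·0.38²) = 0.06572 m³/s = 3940 L/min.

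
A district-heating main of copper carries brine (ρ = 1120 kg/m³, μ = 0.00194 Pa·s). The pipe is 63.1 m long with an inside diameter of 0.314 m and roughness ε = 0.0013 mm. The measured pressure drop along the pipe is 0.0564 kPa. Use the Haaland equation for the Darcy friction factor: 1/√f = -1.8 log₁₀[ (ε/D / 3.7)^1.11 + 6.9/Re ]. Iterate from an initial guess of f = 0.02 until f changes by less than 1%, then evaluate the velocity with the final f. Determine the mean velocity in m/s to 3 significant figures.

V ≈ 0.144 m/s

Rearranging Darcy-Weisbach: V = √(2·ΔP·D/(f·L·ρ)). With ε/D = 1.3e-06/0.314 = 4.14e-06, iterate starting from f = 0.02:
  f = 0.02 → V = √(2·56.4·0.314/(0.02·63.1·1120)) = 0.1583 m/s; Re = ρVD/μ = 2.87e+04; f → 0.02357
  f = 0.02357 → V = 0.1458 m/s; Re = 2.643e+04; f → 0.02404
  f = 0.02404 → V = 0.1444 m/s; Re = 2.617e+04; f → 0.0241
Converged (Δf/f < 1%). With the final f = 0.0241: V = √(2·56.4·0.314/(0.0241·63.1·1120)) = 0.1442 m/s.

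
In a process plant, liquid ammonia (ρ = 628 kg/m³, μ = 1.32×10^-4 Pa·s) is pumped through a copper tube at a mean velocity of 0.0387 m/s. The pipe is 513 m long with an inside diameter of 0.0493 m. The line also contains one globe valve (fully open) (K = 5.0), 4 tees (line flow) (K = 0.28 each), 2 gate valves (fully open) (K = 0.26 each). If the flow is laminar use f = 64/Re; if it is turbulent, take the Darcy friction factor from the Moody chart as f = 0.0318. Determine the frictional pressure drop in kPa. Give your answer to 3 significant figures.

Reynolds number Re = ρVD/μ = 628 · 0.0387 · 0.0493 / 0.000132 = 9077.
Re > 4000 → turbulent; use the Moody-chart value f = 0.0318.
Total minor-loss coefficient ΣK = 1·5 + 4·0.28 + 2·0.26 = 6.64.
ΔP = [f·L/D + ΣK]·(ρV²/2) = [0.0318·513/0.0493 + 6.64]·(628·0.0387²/2) = [330.9 + 6.64]·0.4703 = 158.7 Pa.
ΔP = 158.7 Pa = 0.159 kPa.

ΔP ≈ 0.159 kPa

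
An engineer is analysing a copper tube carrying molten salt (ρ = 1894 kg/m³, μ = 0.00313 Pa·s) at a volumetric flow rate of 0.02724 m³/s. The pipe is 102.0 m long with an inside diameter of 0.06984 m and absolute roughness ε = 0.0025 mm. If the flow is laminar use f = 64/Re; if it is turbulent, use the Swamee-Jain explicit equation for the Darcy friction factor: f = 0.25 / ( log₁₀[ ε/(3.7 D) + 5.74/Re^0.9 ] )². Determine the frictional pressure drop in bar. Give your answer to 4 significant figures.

ΔP ≈ 10.33 bar

Cross-sectional area A = πD²/4 = π(0.06984)²/4 = 0.003831 m²; mean velocity V = Q/A = 0.02724/0.003831 = 7.111 m/s.
Reynolds number Re = ρVD/μ = 1894 · 7.111 · 0.06984 / 0.00313 = 3.005e+05.
Re > 4000 → turbulent. Relative roughness ε/D = 2.5e-06/0.06984 = 3.58e-05. Swamee-Jain: f = 0.25/(log₁₀[3.58e-05/3.7 + 5.74/3.005e+05^0.9])² = 0.25/(log₁₀[9.67e-06 + 6.74e-05])² = 0.25/(-4.113)² = 0.01478.
Darcy-Weisbach: ΔP = f(L/D)(ρV²/2) = 0.01478·(102/0.06984)·(1894·7.111²/2) = 0.01478·1460·4.788e+04 = 1.033e+06 Pa.
ΔP = 1.033e+06 Pa = 10.33 bar.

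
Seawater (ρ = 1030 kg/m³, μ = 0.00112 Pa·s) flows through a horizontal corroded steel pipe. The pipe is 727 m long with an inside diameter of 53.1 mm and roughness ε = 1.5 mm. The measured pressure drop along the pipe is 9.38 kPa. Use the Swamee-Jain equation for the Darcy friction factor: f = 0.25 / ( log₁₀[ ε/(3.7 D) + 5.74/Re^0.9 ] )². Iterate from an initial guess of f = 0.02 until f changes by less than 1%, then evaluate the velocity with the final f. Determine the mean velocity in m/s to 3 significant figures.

V ≈ 0.147 m/s

Rearranging Darcy-Weisbach: V = √(2·ΔP·D/(f·L·ρ)). With ε/D = 0.0015/0.0531 = 0.0282, iterate starting from f = 0.02:
  f = 0.02 → V = √(2·9380·0.0531/(0.02·727·1030)) = 0.2579 m/s; Re = ρVD/μ = 1.259e+04; f → 0.05919
  f = 0.05919 → V = 0.1499 m/s; Re = 7321; f → 0.06125
  f = 0.06125 → V = 0.1474 m/s; Re = 7197; f → 0.06133
Converged (Δf/f < 1%). With the final f = 0.06133: V = √(2·9380·0.0531/(0.06133·727·1030)) = 0.1473 m/s.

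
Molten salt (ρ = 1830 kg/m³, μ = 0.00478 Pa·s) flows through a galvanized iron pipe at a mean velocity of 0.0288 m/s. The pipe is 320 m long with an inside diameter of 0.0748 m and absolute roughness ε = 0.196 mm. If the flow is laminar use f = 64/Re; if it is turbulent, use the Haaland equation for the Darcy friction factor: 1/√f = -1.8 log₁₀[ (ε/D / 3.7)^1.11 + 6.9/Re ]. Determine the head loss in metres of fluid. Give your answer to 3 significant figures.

h_f ≈ 0.0140 m

Reynolds number Re = ρVD/μ = 1830 · 0.0288 · 0.0748 / 0.00478 = 824.7.
Re < 2300 → laminar flow, so f = 64/Re = 64/824.7 = 0.0776 (the turbulent correlation is not needed).
Darcy-Weisbach: ΔP = f(L/D)(ρV²/2) = 0.0776·(320/0.0748)·(1830·0.0288²/2) = 0.0776·4278·0.7589 = 252 Pa.
Head loss h_f = ΔP/(ρg) = 252/(1830·9.81) = 0.0140 m.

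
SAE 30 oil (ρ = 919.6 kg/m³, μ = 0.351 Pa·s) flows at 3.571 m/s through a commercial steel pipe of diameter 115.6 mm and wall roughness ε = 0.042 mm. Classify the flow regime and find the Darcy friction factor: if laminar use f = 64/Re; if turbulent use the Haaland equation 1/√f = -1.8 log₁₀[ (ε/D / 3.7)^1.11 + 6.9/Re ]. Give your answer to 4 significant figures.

f ≈ 0.05918

Re = ρVD/μ = 919.6·3.571·0.1156/0.351 = 1082.
Re < 2300 → laminar, so f = 64/Re = 0.05918 (roughness is irrelevant in laminar flow).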